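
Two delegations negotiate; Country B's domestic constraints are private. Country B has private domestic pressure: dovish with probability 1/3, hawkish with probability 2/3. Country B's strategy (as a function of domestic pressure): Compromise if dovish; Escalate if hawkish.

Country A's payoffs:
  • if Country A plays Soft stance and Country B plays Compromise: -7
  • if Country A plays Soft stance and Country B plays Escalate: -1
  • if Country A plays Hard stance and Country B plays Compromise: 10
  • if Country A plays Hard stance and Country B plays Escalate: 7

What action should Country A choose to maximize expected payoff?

Compute Country A's expected payoff for each action, taking the expectation over Country B's type.
E[Soft stance] = 1/3·(-7) + 2/3·(-1) = -3
E[Hard stance] = 1/3·(10) + 2/3·(7) = 8
Best response: Hard stance (8 is the largest).

Hard stance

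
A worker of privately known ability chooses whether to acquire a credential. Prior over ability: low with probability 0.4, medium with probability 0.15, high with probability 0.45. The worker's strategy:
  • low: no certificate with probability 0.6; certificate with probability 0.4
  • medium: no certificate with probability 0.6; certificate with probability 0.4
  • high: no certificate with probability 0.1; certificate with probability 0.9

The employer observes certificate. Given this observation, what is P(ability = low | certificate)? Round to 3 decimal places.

P(certificate) = 0.4·0.4 + 0.15·0.4 + 0.45·0.9 = 0.625
P(low | certificate) = (0.4·0.4) / 0.625 = 0.16 / 0.625 = 0.256

0.256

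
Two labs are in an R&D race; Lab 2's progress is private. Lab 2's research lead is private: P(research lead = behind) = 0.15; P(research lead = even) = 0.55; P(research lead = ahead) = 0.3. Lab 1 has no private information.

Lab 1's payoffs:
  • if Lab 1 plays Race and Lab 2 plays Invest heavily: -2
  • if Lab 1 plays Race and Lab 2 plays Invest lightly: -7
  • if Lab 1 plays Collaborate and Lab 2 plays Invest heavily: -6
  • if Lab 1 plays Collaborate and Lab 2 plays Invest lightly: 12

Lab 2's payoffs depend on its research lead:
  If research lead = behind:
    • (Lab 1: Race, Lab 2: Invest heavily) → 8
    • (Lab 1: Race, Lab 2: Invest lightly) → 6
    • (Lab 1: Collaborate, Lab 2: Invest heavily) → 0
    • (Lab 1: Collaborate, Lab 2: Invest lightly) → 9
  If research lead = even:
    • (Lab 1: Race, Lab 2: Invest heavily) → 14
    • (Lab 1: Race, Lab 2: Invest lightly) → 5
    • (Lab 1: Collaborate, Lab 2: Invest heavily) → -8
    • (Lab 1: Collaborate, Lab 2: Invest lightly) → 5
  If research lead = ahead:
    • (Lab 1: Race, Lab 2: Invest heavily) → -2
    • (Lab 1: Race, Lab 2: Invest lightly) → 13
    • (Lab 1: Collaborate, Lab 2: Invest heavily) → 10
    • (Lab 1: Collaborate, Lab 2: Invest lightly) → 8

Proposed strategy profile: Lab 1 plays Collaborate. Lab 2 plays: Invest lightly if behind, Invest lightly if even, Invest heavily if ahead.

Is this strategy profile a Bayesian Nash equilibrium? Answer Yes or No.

Yes

Lab 1 plays Collaborate: E[Collaborate] = 0.15·(12) + 0.55·(12) + 0.3·(-6) = 6.6; E[Race] = -5.5. Best-responding. ✓
Lab 2 (research lead behind), facing Collaborate: Invest heavily gives 0, Invest lightly gives 9. Proposed Invest lightly is best. ✓
Lab 2 (research lead even), facing Collaborate: Invest heavily gives -8, Invest lightly gives 5. Proposed Invest lightly is best. ✓
Lab 2 (research lead ahead), facing Collaborate: Invest heavily gives 10, Invest lightly gives 8. Proposed Invest heavily is best. ✓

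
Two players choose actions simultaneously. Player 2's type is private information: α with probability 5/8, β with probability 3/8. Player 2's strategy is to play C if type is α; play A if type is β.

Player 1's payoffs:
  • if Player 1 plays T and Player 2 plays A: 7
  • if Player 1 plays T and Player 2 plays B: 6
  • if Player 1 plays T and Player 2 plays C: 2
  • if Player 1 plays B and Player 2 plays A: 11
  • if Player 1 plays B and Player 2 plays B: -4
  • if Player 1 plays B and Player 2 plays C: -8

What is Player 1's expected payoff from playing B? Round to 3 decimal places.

E[B] = 5/8·(-8) + 3/8·11 = (-5) + 33/8 = -7/8

-0.875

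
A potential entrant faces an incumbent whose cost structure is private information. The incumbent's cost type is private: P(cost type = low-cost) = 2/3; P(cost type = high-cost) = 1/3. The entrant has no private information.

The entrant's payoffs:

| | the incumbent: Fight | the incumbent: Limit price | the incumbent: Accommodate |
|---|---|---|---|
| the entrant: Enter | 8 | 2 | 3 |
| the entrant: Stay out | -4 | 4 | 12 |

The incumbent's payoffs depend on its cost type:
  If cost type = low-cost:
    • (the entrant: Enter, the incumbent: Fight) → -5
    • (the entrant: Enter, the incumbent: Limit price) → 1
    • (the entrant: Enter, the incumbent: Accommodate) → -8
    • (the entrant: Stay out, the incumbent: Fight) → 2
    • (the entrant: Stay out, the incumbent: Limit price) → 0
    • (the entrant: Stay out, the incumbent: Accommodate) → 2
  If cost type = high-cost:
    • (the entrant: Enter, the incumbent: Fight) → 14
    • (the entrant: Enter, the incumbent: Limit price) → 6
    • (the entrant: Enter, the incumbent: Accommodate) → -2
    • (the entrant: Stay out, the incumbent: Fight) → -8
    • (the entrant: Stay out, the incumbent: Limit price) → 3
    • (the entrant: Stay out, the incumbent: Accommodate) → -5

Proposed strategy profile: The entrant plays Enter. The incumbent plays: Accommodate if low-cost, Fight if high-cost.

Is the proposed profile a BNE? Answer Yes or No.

No

A profile is a BNE iff every type of every player is best-responding given beliefs about the other side.
The entrant plays Enter: E[Enter] = 2/3·(3) + 1/3·(8) = 14/3; E[Stay out] = 20/3. Not best-responding. ✗
The incumbent (cost type low-cost), facing Enter: Fight gives -5, Limit price gives 1, Accommodate gives -8. Proposed Accommodate is not best — profitable deviation exists. ✗
The incumbent (cost type high-cost), facing Enter: Fight gives 14, Limit price gives 6, Accommodate gives -2. Proposed Fight is best. ✓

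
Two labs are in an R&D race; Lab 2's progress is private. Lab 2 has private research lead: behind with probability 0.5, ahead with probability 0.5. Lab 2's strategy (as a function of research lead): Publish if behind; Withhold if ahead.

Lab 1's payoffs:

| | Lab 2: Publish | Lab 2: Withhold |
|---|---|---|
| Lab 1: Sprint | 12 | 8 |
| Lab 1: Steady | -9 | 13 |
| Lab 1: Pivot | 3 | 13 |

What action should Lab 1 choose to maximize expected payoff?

Sprint

Compute Lab 1's expected payoff for each action, taking the expectation over Lab 2's type.
E[Sprint] = 0.5·(12) + 0.5·(8) = 10
E[Steady] = 0.5·(-9) + 0.5·(13) = 2
E[Pivot] = 0.5·(3) + 0.5·(13) = 8
Best response: Sprint (10 is the largest).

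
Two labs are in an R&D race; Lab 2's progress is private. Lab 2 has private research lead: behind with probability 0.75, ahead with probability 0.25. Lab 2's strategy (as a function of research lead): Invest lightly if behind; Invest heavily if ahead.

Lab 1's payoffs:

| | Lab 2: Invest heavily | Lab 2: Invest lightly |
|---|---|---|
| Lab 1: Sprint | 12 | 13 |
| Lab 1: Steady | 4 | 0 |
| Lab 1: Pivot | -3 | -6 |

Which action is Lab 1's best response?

Sprint

E[Sprint] = 0.75·(13) + 0.25·(12) = 12.75
E[Steady] = 0.75·(0) + 0.25·(4) = 1
E[Pivot] = 0.75·(-6) + 0.25·(-3) = -5.25
Best response: Sprint (12.75 is the largest).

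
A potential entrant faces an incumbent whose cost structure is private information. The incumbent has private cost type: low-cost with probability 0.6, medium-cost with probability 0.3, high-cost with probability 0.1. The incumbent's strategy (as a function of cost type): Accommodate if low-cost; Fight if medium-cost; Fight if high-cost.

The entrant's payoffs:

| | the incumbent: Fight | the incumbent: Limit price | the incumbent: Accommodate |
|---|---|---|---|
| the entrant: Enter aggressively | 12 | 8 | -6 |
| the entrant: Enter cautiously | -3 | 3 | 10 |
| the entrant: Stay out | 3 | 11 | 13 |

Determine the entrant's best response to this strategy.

E[Enter aggressively] = 0.6·(-6) + 0.3·(12) + 0.1·(12) = 1.2
E[Enter cautiously] = 0.6·(10) + 0.3·(-3) + 0.1·(-3) = 4.8
E[Stay out] = 0.6·(13) + 0.3·(3) + 0.1·(3) = 9
Best response: Stay out (9 is the largest).

Stay out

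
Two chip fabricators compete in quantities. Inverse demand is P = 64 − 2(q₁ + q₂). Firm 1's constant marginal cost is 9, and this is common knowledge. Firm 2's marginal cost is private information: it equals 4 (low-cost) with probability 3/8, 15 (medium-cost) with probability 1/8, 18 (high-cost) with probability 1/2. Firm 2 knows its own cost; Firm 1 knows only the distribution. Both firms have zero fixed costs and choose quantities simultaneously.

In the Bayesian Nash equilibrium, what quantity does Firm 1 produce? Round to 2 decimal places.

9.73

Firm 2 with cost c maximizes (64 − 2(q₁+q₂) − c)·q₂, giving q₂(c) = (64 − c − 2q₁)/4.
E[c₂] = 3/8·4 + 1/8·15 + 1/2·18 = 12.375
Firm 1's FOC against E[q₂] yields q₁ = (64 − 2·9 + E[c₂])/6 = (64 − 18 + 12.375)/6 = 9.72917.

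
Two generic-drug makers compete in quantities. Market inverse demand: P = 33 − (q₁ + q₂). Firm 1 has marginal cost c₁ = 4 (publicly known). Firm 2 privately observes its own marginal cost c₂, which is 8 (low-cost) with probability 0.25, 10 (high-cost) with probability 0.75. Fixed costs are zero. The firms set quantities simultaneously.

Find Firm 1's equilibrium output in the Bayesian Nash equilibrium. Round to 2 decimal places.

Type-c best response for Firm 2: q₂(c) = (33 − c)/2 − q₁/2.
Firm 1 maximizes expected profit; its first-order condition is 33 − 2q₁ − E[q₂] − 4 = 0.
Substituting E[q₂] and solving: E[c₂] = 9.5, so q₁ = (33 − 2·4 + 9.5)/3 = 11.5.

11.50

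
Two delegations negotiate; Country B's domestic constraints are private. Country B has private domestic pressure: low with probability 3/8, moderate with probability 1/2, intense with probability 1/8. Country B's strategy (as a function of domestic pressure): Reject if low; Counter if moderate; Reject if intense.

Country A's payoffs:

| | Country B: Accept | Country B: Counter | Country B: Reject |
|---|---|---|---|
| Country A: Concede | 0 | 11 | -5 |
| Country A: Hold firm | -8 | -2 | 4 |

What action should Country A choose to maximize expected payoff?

Concede

Compute Country A's expected payoff for each action, taking the expectation over Country B's type.
E[Concede] = 3/8·(-5) + 1/2·(11) + 1/8·(-5) = 3
E[Hold firm] = 3/8·(4) + 1/2·(-2) + 1/8·(4) = 1
Best response: Concede (3 is the largest).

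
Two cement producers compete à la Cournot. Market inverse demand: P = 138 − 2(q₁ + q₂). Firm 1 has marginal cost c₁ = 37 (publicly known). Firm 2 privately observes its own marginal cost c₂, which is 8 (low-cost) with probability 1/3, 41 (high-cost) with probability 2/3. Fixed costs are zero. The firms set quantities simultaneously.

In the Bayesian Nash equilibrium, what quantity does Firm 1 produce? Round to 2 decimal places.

Each type of Firm 2 best-responds to q₁; Firm 1 best-responds to the expected q₂ over Firm 2's types.
Firm 2 with cost c maximizes (138 − 2(q₁+q₂) − c)·q₂, giving q₂(c) = (138 − c − 2q₁)/4.
E[c₂] = 1/3·8 + 2/3·41 = 30
Firm 1's FOC against E[q₂] yields q₁ = (138 − 2·37 + E[c₂])/6 = (138 − 74 + 30)/6 = 15.6667.

15.67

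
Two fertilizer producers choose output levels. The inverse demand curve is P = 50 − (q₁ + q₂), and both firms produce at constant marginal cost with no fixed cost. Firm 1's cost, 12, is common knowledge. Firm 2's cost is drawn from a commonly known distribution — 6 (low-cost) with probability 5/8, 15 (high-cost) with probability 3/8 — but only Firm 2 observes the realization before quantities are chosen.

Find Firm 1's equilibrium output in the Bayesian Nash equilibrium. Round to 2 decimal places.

Type-c best response for Firm 2: q₂(c) = (50 − c)/2 − q₁/2.
Firm 1 maximizes expected profit; its first-order condition is 50 − 2q₁ − E[q₂] − 12 = 0.
Substituting E[q₂] and solving: E[c₂] = 9.375, so q₁ = (50 − 2·12 + 9.375)/3 = 11.7917.

11.79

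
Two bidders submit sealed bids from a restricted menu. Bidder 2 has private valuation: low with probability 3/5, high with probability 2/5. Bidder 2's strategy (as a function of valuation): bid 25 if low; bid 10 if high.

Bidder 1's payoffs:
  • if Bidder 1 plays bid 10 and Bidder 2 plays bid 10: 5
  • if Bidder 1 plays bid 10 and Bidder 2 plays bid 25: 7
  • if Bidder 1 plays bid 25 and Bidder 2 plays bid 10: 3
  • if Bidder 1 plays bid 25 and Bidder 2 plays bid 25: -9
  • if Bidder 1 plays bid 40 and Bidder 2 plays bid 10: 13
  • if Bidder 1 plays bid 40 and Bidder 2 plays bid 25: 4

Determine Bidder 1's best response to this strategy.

Compute Bidder 1's expected payoff for each action, taking the expectation over Bidder 2's type.
E[bid 10] = 3/5·(7) + 2/5·(5) = 31/5
E[bid 25] = 3/5·(-9) + 2/5·(3) = -21/5
E[bid 40] = 3/5·(4) + 2/5·(13) = 38/5
Best response: bid 40 (38/5 is the largest).

bid 40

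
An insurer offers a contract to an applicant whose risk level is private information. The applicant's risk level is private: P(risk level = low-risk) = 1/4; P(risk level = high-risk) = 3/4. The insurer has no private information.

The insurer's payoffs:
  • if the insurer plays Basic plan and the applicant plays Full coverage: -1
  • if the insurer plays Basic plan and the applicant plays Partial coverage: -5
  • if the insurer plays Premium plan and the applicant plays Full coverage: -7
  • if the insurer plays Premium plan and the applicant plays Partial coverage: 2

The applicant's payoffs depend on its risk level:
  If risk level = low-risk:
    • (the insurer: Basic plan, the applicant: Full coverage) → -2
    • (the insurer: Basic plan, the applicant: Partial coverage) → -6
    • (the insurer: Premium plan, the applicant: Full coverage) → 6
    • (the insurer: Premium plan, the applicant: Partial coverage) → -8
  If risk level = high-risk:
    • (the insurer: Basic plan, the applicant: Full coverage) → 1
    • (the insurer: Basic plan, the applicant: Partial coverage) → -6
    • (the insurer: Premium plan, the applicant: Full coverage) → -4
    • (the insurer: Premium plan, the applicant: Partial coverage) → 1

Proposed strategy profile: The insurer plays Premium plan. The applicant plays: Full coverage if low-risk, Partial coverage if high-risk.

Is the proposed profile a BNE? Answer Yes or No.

Yes

A profile is a BNE iff every type of every player is best-responding given beliefs about the other side.
The insurer plays Premium plan: E[Premium plan] = 1/4·(-7) + 3/4·(2) = -1/4; E[Basic plan] = -4. Best-responding. ✓
The applicant (risk level low-risk), facing Premium plan: Full coverage gives 6, Partial coverage gives -8. Proposed Full coverage is best. ✓
The applicant (risk level high-risk), facing Premium plan: Full coverage gives -4, Partial coverage gives 1. Proposed Partial coverage is best. ✓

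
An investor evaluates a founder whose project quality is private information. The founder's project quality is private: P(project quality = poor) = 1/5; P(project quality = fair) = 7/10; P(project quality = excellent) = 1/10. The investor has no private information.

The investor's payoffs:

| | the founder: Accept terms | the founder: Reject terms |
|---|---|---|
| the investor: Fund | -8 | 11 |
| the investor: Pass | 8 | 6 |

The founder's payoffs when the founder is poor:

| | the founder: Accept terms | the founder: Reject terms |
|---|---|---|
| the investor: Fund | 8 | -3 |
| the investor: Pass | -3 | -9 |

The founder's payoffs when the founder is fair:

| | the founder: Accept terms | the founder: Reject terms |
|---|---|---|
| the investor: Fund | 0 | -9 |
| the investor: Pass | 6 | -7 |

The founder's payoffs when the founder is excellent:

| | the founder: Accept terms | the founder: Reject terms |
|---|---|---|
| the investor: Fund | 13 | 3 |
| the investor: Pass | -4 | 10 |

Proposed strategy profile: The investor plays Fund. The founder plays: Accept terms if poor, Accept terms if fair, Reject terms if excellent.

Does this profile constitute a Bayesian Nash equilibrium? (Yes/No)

The investor plays Fund: E[Fund] = 1/5·(-8) + 7/10·(-8) + 1/10·(11) = -61/10; E[Pass] = 39/5. Not best-responding. ✗
The founder (project quality poor), facing Fund: Accept terms gives 8, Reject terms gives -3. Proposed Accept terms is best. ✓
The founder (project quality fair), facing Fund: Accept terms gives 0, Reject terms gives -9. Proposed Accept terms is best. ✓
The founder (project quality excellent), facing Fund: Accept terms gives 13, Reject terms gives 3. Proposed Reject terms is not best — profitable deviation exists. ✗

No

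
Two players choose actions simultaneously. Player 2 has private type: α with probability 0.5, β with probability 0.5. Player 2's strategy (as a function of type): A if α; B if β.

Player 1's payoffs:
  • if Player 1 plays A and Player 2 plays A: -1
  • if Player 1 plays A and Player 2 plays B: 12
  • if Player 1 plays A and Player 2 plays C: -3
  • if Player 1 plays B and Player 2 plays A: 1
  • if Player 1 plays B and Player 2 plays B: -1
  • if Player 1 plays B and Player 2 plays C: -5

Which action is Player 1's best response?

E[A] = 0.5·(-1) + 0.5·(12) = 5.5
E[B] = 0.5·(1) + 0.5·(-1) = 0
Best response: A (5.5 is the largest).

A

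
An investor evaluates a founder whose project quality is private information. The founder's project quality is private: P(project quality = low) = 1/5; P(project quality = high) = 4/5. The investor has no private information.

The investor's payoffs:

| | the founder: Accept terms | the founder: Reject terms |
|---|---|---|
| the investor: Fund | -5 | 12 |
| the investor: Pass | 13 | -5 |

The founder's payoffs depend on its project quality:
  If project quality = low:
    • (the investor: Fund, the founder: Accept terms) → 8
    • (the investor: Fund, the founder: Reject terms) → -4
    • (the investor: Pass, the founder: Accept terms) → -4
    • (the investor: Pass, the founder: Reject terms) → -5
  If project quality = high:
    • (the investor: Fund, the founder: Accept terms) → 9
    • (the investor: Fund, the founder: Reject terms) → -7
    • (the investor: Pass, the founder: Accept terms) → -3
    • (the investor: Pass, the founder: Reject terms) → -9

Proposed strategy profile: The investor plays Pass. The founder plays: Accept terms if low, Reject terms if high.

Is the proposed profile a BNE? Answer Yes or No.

No

A profile is a BNE iff every type of every player is best-responding given beliefs about the other side.
The investor plays Pass: E[Pass] = 1/5·(13) + 4/5·(-5) = -7/5; E[Fund] = 43/5. Not best-responding. ✗
The founder (project quality low), facing Pass: Accept terms gives -4, Reject terms gives -5. Proposed Accept terms is best. ✓
The founder (project quality high), facing Pass: Accept terms gives -3, Reject terms gives -9. Proposed Reject terms is not best — profitable deviation exists. ✗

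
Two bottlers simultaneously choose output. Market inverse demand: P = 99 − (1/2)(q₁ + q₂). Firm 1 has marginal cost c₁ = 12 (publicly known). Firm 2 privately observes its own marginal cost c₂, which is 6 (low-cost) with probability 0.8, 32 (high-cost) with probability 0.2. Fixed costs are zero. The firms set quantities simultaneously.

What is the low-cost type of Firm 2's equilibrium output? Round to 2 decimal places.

64.27

Firm 2 with cost c maximizes (99 − (1/2)(q₁+q₂) − c)·q₂, giving q₂(c) = (99 − c − (1/2)q₁).
E[c₂] = 0.8·6 + 0.2·32 = 11.2
Firm 1's FOC against E[q₂] yields q₁ = (99 − 2·12 + E[c₂])/(3/2) = (99 − 24 + 11.2)/(3/2) = 57.4667.
q₂(low-cost) = (99 − 6 − (1/2)·57.4667) = 64.2667.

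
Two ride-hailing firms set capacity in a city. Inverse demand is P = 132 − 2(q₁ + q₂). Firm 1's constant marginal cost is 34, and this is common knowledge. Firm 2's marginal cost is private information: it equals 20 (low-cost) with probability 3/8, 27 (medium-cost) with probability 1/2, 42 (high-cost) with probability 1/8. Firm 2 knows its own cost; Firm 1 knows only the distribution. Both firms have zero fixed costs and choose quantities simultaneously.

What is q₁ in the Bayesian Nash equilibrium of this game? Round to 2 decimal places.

15.04

Type-c best response for Firm 2: q₂(c) = (132 − c)/4 − q₁/2.
Firm 1 maximizes expected profit; its first-order condition is 132 − 4q₁ − 2E[q₂] − 34 = 0.
Substituting E[q₂] and solving: E[c₂] = 26.25, so q₁ = (132 − 2·34 + 26.25)/6 = 15.0417.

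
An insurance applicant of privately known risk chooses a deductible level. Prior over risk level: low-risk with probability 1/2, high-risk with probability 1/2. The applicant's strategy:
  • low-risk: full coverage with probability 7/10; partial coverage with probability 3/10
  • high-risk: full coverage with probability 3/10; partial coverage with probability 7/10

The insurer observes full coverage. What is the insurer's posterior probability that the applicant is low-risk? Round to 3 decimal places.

P(full coverage) = (1/2)·(7/10) + (1/2)·(3/10) = 1/2
P(low-risk | full coverage) = ((1/2)·(7/10)) / (1/2) = (7/20) / (1/2) = 7/10

0.700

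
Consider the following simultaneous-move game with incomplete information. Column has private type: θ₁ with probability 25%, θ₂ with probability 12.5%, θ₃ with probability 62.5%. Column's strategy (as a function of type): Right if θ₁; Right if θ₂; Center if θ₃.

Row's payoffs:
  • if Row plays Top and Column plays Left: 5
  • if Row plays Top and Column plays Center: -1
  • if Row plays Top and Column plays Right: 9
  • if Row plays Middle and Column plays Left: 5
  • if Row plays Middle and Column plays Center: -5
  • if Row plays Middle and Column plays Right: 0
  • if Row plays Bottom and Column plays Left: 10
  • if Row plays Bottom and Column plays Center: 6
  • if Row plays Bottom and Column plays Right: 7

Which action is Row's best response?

Bottom

Compute Row's expected payoff for each action, taking the expectation over Column's type.
E[Top] = 0.25·(9) + 0.125·(9) + 0.625·(-1) = 2.75
E[Middle] = 0.25·(0) + 0.125·(0) + 0.625·(-5) = -3.125
E[Bottom] = 0.25·(7) + 0.125·(7) + 0.625·(6) = 6.375
Best response: Bottom (6.375 is the largest).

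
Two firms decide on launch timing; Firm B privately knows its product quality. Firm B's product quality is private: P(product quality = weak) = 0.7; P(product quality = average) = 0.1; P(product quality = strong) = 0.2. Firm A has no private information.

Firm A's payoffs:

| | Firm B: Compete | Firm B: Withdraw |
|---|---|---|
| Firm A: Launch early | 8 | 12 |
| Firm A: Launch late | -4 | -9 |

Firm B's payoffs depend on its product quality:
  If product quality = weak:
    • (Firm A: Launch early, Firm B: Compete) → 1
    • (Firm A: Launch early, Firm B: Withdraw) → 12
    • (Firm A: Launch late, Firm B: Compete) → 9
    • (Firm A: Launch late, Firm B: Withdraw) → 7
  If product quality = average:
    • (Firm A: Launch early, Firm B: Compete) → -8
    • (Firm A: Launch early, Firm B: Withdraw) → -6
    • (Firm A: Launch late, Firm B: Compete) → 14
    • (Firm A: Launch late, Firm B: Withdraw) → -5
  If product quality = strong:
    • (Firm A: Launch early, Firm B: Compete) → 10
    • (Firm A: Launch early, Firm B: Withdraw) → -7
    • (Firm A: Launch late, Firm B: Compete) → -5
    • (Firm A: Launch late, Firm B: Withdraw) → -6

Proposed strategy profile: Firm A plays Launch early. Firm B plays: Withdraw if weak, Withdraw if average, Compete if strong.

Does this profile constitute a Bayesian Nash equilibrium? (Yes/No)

A profile is a BNE iff every type of every player is best-responding given beliefs about the other side.
Firm A plays Launch early: E[Launch early] = 0.7·(12) + 0.1·(12) + 0.2·(8) = 11.2; E[Launch late] = -8. Best-responding. ✓
Firm B (product quality weak), facing Launch early: Compete gives 1, Withdraw gives 12. Proposed Withdraw is best. ✓
Firm B (product quality average), facing Launch early: Compete gives -8, Withdraw gives -6. Proposed Withdraw is best. ✓
Firm B (product quality strong), facing Launch early: Compete gives 10, Withdraw gives -7. Proposed Compete is best. ✓

Yes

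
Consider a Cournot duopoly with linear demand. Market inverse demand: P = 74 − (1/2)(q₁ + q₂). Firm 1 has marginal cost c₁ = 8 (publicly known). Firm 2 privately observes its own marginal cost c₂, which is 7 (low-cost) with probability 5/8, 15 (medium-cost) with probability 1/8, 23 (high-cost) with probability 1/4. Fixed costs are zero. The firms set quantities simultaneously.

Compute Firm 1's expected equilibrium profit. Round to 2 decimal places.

Each type of Firm 2 best-responds to q₁; Firm 1 best-responds to the expected q₂ over Firm 2's types.
Firm 2 with cost c maximizes (74 − (1/2)(q₁+q₂) − c)·q₂, giving q₂(c) = (74 − c − (1/2)q₁).
E[c₂] = 5/8·7 + 1/8·15 + 1/4·23 = 12
Firm 1's FOC against E[q₂] yields q₁ = (74 − 2·8 + E[c₂])/(3/2) = (74 − 16 + 12)/(3/2) = 46.6667.
E[P] = 74 − (1/2)·(q₁ + E[q₂]) = 31.3333; Firm 1's expected profit = (E[P] − 8)·q₁ = (31.3333 − 8)·46.6667 = 1088.89.

1088.89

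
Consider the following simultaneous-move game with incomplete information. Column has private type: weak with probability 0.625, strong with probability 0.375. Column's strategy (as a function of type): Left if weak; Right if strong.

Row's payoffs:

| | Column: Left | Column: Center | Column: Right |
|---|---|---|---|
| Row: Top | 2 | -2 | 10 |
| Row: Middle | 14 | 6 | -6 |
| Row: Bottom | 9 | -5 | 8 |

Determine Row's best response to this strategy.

E[Top] = 0.625·(2) + 0.375·(10) = 5
E[Middle] = 0.625·(14) + 0.375·(-6) = 6.5
E[Bottom] = 0.625·(9) + 0.375·(8) = 8.625
Best response: Bottom (8.625 is the largest).

Bottom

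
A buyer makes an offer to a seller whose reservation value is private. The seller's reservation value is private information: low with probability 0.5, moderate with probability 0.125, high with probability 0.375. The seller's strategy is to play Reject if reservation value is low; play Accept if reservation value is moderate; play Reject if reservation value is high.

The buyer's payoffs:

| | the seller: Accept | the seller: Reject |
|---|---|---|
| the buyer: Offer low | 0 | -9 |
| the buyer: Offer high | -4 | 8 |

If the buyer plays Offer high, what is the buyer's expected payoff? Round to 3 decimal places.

6.500

E[Offer high] = 0.5·8 + 0.125·(-4) + 0.375·8 = 4 + (-0.5) + 3 = 6.5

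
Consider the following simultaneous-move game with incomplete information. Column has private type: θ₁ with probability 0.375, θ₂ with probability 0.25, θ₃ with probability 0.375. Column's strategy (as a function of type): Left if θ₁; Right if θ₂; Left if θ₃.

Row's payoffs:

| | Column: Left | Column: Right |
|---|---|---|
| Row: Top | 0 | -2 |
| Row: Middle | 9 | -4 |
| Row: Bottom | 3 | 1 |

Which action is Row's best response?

E[Top] = 0.375·(0) + 0.25·(-2) + 0.375·(0) = -0.5
E[Middle] = 0.375·(9) + 0.25·(-4) + 0.375·(9) = 5.75
E[Bottom] = 0.375·(3) + 0.25·(1) + 0.375·(3) = 2.5
Best response: Middle (5.75 is the largest).

Middle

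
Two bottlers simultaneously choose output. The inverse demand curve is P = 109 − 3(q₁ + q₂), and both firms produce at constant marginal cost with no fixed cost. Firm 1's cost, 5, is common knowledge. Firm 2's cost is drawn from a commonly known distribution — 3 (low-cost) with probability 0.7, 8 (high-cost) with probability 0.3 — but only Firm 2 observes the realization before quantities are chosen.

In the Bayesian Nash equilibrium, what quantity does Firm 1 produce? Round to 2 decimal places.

Firm 2 with cost c maximizes (109 − 3(q₁+q₂) − c)·q₂, giving q₂(c) = (109 − c − 3q₁)/6.
E[c₂] = 0.7·3 + 0.3·8 = 4.5
Firm 1's FOC against E[q₂] yields q₁ = (109 − 2·5 + E[c₂])/9 = (109 − 10 + 4.5)/9 = 11.5.

11.50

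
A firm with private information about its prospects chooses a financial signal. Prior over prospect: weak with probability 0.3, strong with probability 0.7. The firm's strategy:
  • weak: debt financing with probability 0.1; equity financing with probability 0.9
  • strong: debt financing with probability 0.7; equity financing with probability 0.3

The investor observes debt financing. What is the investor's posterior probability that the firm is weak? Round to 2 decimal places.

0.06

P(debt financing) = 0.3·0.1 + 0.7·0.7 = 0.52
P(weak | debt financing) = (0.3·0.1) / 0.52 = 0.03 / 0.52 = 0.0576923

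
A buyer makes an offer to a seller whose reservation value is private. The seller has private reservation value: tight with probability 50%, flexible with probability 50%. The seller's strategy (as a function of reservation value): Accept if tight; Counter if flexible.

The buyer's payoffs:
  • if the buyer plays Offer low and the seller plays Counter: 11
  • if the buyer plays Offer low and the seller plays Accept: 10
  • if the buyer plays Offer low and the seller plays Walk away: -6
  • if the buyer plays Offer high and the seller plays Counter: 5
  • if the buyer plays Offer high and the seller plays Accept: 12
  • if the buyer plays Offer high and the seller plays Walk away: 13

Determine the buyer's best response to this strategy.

Offer low

E[Offer low] = 0.5·(10) + 0.5·(11) = 10.5
E[Offer high] = 0.5·(12) + 0.5·(5) = 8.5
Best response: Offer low (10.5 is the largest).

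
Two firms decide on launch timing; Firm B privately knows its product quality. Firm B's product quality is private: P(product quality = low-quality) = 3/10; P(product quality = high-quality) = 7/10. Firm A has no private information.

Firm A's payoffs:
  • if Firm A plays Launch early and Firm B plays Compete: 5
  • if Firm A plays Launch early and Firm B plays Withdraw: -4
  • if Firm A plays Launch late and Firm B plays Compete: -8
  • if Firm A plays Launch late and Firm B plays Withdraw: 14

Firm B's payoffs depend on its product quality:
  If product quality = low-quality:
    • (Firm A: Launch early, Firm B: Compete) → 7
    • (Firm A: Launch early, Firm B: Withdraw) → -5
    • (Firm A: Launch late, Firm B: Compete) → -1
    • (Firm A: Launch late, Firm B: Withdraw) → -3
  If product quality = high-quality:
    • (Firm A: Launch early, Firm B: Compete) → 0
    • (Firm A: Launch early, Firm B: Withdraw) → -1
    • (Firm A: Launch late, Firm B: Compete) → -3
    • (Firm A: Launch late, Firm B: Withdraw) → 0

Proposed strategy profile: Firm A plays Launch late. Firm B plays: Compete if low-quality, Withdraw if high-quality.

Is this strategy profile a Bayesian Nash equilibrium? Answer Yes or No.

Yes

A profile is a BNE iff every type of every player is best-responding given beliefs about the other side.
Firm A plays Launch late: E[Launch late] = 3/10·(-8) + 7/10·(14) = 37/5; E[Launch early] = -13/10. Best-responding. ✓
Firm B (product quality low-quality), facing Launch late: Compete gives -1, Withdraw gives -3. Proposed Compete is best. ✓
Firm B (product quality high-quality), facing Launch late: Compete gives -3, Withdraw gives 0. Proposed Withdraw is best. ✓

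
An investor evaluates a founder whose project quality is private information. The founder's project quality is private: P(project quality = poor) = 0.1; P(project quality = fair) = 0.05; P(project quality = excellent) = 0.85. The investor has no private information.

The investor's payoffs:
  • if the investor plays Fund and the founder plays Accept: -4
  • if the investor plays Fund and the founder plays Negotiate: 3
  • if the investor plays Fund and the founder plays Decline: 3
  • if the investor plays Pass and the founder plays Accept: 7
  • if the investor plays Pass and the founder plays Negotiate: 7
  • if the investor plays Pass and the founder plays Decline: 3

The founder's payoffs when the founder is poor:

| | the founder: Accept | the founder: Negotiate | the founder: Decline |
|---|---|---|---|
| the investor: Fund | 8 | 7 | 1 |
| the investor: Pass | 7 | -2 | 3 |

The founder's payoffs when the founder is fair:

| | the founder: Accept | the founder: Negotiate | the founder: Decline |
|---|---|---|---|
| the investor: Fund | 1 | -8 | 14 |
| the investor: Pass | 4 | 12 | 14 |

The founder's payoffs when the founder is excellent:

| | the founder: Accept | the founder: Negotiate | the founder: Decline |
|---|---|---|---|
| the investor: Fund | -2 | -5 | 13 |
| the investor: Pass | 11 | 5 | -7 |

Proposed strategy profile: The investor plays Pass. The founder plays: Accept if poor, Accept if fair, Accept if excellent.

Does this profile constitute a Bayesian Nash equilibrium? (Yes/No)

No

The investor plays Pass: E[Pass] = 0.1·(7) + 0.05·(7) + 0.85·(7) = 7; E[Fund] = -4. Best-responding. ✓
The founder (project quality poor), facing Pass: Accept gives 7, Negotiate gives -2, Decline gives 3. Proposed Accept is best. ✓
The founder (project quality fair), facing Pass: Accept gives 4, Negotiate gives 12, Decline gives 14. Proposed Accept is not best — profitable deviation exists. ✗
The founder (project quality excellent), facing Pass: Accept gives 11, Negotiate gives 5, Decline gives -7. Proposed Accept is best. ✓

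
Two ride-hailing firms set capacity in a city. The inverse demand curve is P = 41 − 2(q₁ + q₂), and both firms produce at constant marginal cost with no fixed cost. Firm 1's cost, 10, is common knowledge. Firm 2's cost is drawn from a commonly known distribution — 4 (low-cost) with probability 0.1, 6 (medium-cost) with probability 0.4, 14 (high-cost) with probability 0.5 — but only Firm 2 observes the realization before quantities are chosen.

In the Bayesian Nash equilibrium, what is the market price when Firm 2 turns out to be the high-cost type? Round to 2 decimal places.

Type-c best response for Firm 2: q₂(c) = (41 − c)/4 − q₁/2.
Firm 1 maximizes expected profit; its first-order condition is 41 − 4q₁ − 2E[q₂] − 10 = 0.
Substituting E[q₂] and solving: E[c₂] = 9.8, so q₁ = (41 − 2·10 + 9.8)/6 = 5.13333.
q₂(high-cost) = 4.18333, so P = 41 − 2·(5.13333 + 4.18333) = 22.3667.

22.37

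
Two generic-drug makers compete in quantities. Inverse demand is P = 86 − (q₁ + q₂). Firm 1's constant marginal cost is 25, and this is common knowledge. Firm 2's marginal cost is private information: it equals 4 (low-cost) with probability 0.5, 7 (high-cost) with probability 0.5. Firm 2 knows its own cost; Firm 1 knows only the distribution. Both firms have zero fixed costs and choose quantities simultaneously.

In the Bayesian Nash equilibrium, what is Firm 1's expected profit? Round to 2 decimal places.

191.36

Type-c best response for Firm 2: q₂(c) = (86 − c)/2 − q₁/2.
Firm 1 maximizes expected profit; its first-order condition is 86 − 2q₁ − E[q₂] − 25 = 0.
Substituting E[q₂] and solving: E[c₂] = 5.5, so q₁ = (86 − 2·25 + 5.5)/3 = 13.8333.
E[P] = 86 − (q₁ + E[q₂]) = 38.8333; Firm 1's expected profit = (E[P] − 25)·q₁ = (38.8333 − 25)·13.8333 = 191.361.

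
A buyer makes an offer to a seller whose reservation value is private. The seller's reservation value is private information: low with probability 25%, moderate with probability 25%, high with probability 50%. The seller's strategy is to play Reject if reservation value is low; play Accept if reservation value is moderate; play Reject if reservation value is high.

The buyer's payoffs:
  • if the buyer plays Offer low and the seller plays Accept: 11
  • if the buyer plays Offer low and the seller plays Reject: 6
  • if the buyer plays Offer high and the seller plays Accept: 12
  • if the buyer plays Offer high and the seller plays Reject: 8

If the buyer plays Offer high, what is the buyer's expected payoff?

9

Take the expectation over the seller's reservation value, weighting each type's action by its prior probability.
E[Offer high] = 0.25·8 + 0.25·12 + 0.5·8 = 2 + 3 + 4 = 9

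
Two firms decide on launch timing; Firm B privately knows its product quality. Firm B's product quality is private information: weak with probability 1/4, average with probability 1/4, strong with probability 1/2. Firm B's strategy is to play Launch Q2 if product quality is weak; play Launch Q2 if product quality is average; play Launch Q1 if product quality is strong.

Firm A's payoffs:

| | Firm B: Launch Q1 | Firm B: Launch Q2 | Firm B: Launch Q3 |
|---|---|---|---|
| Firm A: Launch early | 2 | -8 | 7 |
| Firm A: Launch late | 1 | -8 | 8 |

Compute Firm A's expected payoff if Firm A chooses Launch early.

E[Launch early] = 1/4·(-8) + 1/4·(-8) + 1/2·2 = (-2) + (-2) + 1 = -3

-3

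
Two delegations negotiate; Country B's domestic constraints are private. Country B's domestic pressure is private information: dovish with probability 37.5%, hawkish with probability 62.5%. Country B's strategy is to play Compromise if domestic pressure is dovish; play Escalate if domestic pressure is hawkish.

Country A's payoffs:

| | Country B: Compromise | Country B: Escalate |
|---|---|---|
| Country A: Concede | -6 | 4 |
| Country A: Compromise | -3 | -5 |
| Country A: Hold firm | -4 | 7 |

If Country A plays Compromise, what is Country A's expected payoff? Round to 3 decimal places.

E[Compromise] = 0.375·(-3) + 0.625·(-5) = (-1.125) + (-3.125) = -4.25

-4.250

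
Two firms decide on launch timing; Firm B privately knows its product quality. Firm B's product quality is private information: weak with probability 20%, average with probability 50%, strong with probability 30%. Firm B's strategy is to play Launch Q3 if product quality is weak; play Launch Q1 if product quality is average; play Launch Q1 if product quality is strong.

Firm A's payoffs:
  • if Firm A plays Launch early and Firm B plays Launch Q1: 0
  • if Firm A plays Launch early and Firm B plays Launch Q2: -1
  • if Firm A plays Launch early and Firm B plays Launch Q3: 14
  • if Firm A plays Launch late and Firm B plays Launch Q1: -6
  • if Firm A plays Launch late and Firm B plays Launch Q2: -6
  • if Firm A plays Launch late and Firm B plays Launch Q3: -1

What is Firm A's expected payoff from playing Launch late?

-5

E[Launch late] = 0.2·(-1) + 0.5·(-6) + 0.3·(-6) = (-0.2) + (-3) + (-1.8) = -5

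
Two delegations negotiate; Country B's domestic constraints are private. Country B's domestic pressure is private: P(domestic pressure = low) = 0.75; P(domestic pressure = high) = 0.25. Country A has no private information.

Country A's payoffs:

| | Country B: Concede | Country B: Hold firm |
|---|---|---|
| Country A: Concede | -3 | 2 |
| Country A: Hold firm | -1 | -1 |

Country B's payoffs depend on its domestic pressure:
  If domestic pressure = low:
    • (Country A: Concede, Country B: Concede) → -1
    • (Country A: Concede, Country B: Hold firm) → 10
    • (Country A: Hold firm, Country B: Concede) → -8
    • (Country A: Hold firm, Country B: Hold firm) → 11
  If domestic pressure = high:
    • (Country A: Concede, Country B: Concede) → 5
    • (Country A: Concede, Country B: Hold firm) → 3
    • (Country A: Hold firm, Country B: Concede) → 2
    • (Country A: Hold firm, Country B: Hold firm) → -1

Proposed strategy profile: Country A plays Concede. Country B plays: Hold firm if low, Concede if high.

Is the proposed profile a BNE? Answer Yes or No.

Yes

Country A plays Concede: E[Concede] = 0.75·(2) + 0.25·(-3) = 0.75; E[Hold firm] = -1. Best-responding. ✓
Country B (domestic pressure low), facing Concede: Concede gives -1, Hold firm gives 10. Proposed Hold firm is best. ✓
Country B (domestic pressure high), facing Concede: Concede gives 5, Hold firm gives 3. Proposed Concede is best. ✓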